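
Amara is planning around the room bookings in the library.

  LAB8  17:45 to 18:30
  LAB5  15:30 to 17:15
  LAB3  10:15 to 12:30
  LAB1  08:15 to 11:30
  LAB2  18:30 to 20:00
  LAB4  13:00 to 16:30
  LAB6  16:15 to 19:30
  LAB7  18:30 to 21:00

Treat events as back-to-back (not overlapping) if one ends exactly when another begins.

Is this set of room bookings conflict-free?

Sorted by start: LAB1, LAB3, LAB4, LAB5, LAB6, LAB8, LAB2, LAB7.
LAB3 starts before LAB1 ends → LAB1 and LAB3 overlap.
That's a conflict, so the schedule is not conflict-free.

No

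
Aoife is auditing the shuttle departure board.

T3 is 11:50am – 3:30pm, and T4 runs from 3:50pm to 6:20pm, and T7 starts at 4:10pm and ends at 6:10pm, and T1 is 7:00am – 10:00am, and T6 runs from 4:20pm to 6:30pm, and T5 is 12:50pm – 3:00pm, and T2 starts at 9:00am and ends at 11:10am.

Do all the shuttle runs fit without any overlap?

No

Sorted by start: T1, T2, T3, T5, T4, T7, T6.
T2 starts before T1 ends → T1 and T2 overlap.
That's a conflict, so the schedule is not conflict-free.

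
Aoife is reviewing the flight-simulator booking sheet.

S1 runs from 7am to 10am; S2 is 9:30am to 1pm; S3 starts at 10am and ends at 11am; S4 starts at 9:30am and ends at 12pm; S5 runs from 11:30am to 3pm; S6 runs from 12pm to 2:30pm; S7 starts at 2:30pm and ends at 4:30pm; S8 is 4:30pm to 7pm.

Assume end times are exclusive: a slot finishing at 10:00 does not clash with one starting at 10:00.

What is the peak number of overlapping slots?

Walk through starts and ends in time order (an end at T is processed before a start at T):
7am start S1 → 1
9:30am start S2 → 2
9:30am start S4 → 3
10am end S1 → 2
10am start S3 → 3
11am end S3 → 2
11:30am start S5 → 3
12pm end S4 → 2
12pm start S6 → 3
1pm end S2 → 2
2:30pm end S6 → 1
2:30pm start S7 → 2
3pm end S5 → 1
4:30pm end S7 → 0
4:30pm start S8 → 1
7pm end S8 → 0
Peak is 3, at 9:30am (S1, S2, S4).

3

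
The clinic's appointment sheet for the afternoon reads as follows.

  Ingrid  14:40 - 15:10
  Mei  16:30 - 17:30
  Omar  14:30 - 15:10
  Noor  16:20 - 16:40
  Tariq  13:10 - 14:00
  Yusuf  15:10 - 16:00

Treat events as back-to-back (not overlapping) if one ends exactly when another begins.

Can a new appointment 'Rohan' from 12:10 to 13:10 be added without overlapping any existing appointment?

Yes — the slot is free

Tariq: starts 13:10 at or after Rohan ends 13:10 → clear.
Omar: starts 14:30 at or after Rohan ends 13:10 → clear.
Ingrid: starts 14:40 at or after Rohan ends 13:10 → clear.
Yusuf: starts 15:10 at or after Rohan ends 13:10 → clear.
Noor: starts 16:20 at or after Rohan ends 13:10 → clear.
Mei: starts 16:30 at or after Rohan ends 13:10 → clear.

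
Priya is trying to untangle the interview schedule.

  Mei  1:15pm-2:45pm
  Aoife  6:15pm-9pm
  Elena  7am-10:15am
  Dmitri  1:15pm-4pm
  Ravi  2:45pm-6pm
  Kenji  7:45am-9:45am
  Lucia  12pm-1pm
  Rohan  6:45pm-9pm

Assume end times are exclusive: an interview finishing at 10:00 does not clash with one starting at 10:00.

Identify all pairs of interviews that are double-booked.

Aoife & Rohan, Dmitri & Mei, Dmitri & Ravi, Elena & Kenji

Check each pair: they overlap iff neither finishes before the other starts.
Sorted by start: Elena, Kenji, Lucia, Dmitri, Mei, Ravi, Aoife, Rohan.
Kenji starts before Elena ends → Elena and Kenji overlap.
Lucia starts after Elena ends — done with Elena.
Lucia starts after Kenji ends — done with Kenji.
Dmitri starts after Lucia ends — done with Lucia.
Mei starts before Dmitri ends → Dmitri and Mei overlap.
Ravi starts before Dmitri ends → Dmitri and Ravi overlap.
Aoife starts after Dmitri ends — done with Dmitri.
Ravi starts exactly when Mei ends (back-to-back, no overlap) — done with Mei.
Aoife starts after Ravi ends — done with Ravi.
Rohan starts before Aoife ends → Aoife and Rohan overlap.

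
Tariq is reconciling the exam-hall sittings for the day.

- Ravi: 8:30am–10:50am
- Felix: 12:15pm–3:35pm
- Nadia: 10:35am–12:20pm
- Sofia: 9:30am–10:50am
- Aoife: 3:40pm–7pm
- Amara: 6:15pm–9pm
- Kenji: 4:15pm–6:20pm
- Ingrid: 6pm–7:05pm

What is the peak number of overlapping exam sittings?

4

Walk through starts and ends in time order (an end at T is processed before a start at T):
8:30am start Ravi → 1
9:30am start Sofia → 2
10:35am start Nadia → 3
10:50am end Ravi → 2
10:50am end Sofia → 1
12:15pm start Felix → 2
12:20pm end Nadia → 1
3:35pm end Felix → 0
3:40pm start Aoife → 1
4:15pm start Kenji → 2
6pm start Ingrid → 3
6:15pm start Amara → 4
6:20pm end Kenji → 3
7pm end Aoife → 2
7:05pm end Ingrid → 1
9pm end Amara → 0
Peak is 4, at 6:15pm (Amara, Aoife, Ingrid, Kenji).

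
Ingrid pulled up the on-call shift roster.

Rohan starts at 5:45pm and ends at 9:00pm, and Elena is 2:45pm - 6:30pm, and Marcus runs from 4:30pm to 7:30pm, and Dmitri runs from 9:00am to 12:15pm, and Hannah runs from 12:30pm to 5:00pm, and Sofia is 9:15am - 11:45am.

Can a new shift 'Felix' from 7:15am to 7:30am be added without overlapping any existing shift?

Dmitri: starts 9:00am at or after Felix ends 7:30am → clear.
Sofia: starts 9:15am at or after Felix ends 7:30am → clear.
Hannah: starts 12:30pm at or after Felix ends 7:30am → clear.
Elena: starts 2:45pm at or after Felix ends 7:30am → clear.
Marcus: starts 4:30pm at or after Felix ends 7:30am → clear.
Rohan: starts 5:45pm at or after Felix ends 7:30am → clear.

Yes — the slot is free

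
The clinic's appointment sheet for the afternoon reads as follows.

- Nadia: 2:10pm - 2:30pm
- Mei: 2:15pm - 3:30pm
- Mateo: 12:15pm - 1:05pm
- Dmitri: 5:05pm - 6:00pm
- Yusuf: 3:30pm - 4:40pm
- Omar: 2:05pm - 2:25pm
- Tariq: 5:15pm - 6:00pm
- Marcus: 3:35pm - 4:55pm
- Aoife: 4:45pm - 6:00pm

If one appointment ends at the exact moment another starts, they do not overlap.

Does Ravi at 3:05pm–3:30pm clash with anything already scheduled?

Mateo: ends 1:05pm at or before Ravi starts 3:05pm → clear.
Omar: ends 2:25pm at or before Ravi starts 3:05pm → clear.
Nadia: ends 2:30pm at or before Ravi starts 3:05pm → clear.
Mei: starts 2:15pm before Ravi ends 3:30pm, and ends 3:30pm after Ravi starts 3:05pm → overlap.
Yusuf: starts 3:30pm at or after Ravi ends 3:30pm → clear.
Marcus: starts 3:35pm at or after Ravi ends 3:30pm → clear.
Aoife: starts 4:45pm at or after Ravi ends 3:30pm → clear.
Dmitri: starts 5:05pm at or after Ravi ends 3:30pm → clear.
Tariq: starts 5:15pm at or after Ravi ends 3:30pm → clear.
Ravi overlaps Mei.

Yes — it overlaps Mei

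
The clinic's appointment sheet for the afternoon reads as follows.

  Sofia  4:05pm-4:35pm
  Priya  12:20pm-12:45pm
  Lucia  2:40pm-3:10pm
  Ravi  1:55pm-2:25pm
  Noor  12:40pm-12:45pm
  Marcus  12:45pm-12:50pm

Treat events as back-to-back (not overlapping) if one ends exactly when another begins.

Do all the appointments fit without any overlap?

No

Sorted by start: Priya, Noor, Marcus, Ravi, Lucia, Sofia.
Noor starts before Priya ends → Priya and Noor overlap.
That's a conflict, so the schedule is not conflict-free.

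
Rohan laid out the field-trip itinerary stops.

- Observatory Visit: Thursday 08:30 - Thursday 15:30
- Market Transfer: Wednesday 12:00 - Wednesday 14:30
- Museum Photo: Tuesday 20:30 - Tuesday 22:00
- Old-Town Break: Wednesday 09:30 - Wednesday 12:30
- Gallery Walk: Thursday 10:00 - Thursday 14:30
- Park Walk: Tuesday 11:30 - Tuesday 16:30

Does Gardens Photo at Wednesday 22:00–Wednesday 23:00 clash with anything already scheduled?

No — it doesn't clash with anything

Park Walk: ends Tuesday 16:30 at or before Gardens Photo starts Wednesday 22:00 → clear.
Museum Photo: ends Tuesday 22:00 at or before Gardens Photo starts Wednesday 22:00 → clear.
Old-Town Break: ends Wednesday 12:30 at or before Gardens Photo starts Wednesday 22:00 → clear.
Market Transfer: ends Wednesday 14:30 at or before Gardens Photo starts Wednesday 22:00 → clear.
Observatory Visit: starts Thursday 08:30 at or after Gardens Photo ends Wednesday 23:00 → clear.
Gallery Walk: starts Thursday 10:00 at or after Gardens Photo ends Wednesday 23:00 → clear.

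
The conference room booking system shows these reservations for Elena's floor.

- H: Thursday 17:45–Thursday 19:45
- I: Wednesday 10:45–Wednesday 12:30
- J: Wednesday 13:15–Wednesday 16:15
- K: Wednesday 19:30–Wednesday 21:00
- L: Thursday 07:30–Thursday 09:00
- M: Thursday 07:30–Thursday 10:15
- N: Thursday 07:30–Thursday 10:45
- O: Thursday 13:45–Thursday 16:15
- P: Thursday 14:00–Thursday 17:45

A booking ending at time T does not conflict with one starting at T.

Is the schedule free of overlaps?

Sorted by start: I, J, K, L, M, N, O, P, H.
J starts after I ends; I is clear from here.
K starts after J ends; J is clear from here.
L starts after K ends; K is clear from here.
M starts before L ends → L and M overlap.
That's a conflict, so the schedule is not conflict-free.

No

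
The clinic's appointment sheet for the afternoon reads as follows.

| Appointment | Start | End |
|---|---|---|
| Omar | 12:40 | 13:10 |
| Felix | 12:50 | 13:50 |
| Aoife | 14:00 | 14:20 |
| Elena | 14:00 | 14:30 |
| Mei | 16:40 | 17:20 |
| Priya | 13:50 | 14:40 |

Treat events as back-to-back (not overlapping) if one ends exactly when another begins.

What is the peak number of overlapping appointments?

Walk through starts and ends in time order (an end at T is processed before a start at T):
12:40 start Omar → 1
12:50 start Felix → 2
13:10 end Omar → 1
13:50 end Felix → 0
13:50 start Priya → 1
14:00 start Aoife → 2
14:00 start Elena → 3
14:20 end Aoife → 2
14:30 end Elena → 1
14:40 end Priya → 0
16:40 start Mei → 1
17:20 end Mei → 0
Peak is 3, at 14:00 (Aoife, Elena, Priya).

3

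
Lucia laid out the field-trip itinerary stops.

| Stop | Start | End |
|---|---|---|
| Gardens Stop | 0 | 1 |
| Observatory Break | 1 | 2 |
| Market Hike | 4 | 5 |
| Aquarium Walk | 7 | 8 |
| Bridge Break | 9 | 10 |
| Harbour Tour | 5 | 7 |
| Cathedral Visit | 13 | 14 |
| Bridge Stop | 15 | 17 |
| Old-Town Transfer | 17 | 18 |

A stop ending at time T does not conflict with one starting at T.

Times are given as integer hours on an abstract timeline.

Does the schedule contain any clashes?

No

Sorted by start: Gardens Stop, Observatory Break, Market Hike, Harbour Tour, Aquarium Walk, Bridge Break, Cathedral Visit, Bridge Stop, Old-Town Transfer.
Observatory Break starts exactly when Gardens Stop ends (back-to-back, no overlap), so nothing later overlaps Gardens Stop either.
Market Hike starts after Observatory Break ends, so nothing later overlaps Observatory Break either.
Harbour Tour starts exactly when Market Hike ends (back-to-back, no overlap), so nothing later overlaps Market Hike either.
Aquarium Walk starts exactly when Harbour Tour ends (back-to-back, no overlap), so nothing later overlaps Harbour Tour either.
Bridge Break starts after Aquarium Walk ends, so nothing later overlaps Aquarium Walk either.
Cathedral Visit starts after Bridge Break ends, so nothing later overlaps Bridge Break either.
Bridge Stop starts after Cathedral Visit ends, so nothing later overlaps Cathedral Visit either.
Old-Town Transfer starts exactly when Bridge Stop ends (back-to-back, no overlap).
Every pair is clear; the schedule has no overlaps.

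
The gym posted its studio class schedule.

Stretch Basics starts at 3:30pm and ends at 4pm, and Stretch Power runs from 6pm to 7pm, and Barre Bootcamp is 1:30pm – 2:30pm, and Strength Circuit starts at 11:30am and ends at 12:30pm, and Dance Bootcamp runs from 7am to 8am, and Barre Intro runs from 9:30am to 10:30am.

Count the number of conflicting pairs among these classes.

0

Check each pair: they overlap iff neither finishes before the other starts.
Sorted by start: Dance Bootcamp, Barre Intro, Strength Circuit, Barre Bootcamp, Stretch Basics, Stretch Power.
Barre Intro starts after Dance Bootcamp ends, so nothing later overlaps Dance Bootcamp either.
Strength Circuit starts after Barre Intro ends, so nothing later overlaps Barre Intro either.
Barre Bootcamp starts after Strength Circuit ends, so nothing later overlaps Strength Circuit either.
Stretch Basics starts after Barre Bootcamp ends, so nothing later overlaps Barre Bootcamp either.
Stretch Power starts after Stretch Basics ends.
No pair overlaps.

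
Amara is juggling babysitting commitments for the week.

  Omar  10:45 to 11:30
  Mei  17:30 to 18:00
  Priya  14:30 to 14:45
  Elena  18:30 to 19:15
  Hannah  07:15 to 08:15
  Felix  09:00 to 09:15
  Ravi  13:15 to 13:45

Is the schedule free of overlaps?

Yes

Sorted by start: Hannah, Felix, Omar, Ravi, Priya, Mei, Elena.
Felix starts after Hannah ends, so Hannah has no further overlaps.
Omar starts after Felix ends, so Felix has no further overlaps.
Ravi starts after Omar ends, so Omar has no further overlaps.
Priya starts after Ravi ends, so Ravi has no further overlaps.
Mei starts after Priya ends, so Priya has no further overlaps.
Elena starts after Mei ends.
Every pair is clear; the schedule has no overlaps.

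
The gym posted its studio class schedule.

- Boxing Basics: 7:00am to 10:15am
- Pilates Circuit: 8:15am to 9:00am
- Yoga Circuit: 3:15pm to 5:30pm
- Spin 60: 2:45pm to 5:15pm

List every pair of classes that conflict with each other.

Check each pair: they overlap iff neither finishes before the other starts.
Sorted by start: Boxing Basics, Pilates Circuit, Spin 60, Yoga Circuit.
Pilates Circuit starts before Boxing Basics ends → Boxing Basics and Pilates Circuit overlap.
Spin 60 starts after Boxing Basics ends — done with Boxing Basics.
Spin 60 starts after Pilates Circuit ends — done with Pilates Circuit.
Yoga Circuit starts before Spin 60 ends → Spin 60 and Yoga Circuit overlap.

Boxing Basics & Pilates Circuit, Spin 60 & Yoga Circuit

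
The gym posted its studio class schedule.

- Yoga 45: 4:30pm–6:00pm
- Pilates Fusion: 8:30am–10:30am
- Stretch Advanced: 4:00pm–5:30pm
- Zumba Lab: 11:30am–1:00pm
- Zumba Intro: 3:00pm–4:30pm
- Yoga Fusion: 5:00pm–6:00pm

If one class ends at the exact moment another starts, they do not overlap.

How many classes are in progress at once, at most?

3

Sweep the timeline, counting +1 at each start and −1 at each end (ends before starts at a tie):
8:30am start Pilates Fusion → 1
10:30am end Pilates Fusion → 0
11:30am start Zumba Lab → 1
1:00pm end Zumba Lab → 0
3:00pm start Zumba Intro → 1
4:00pm start Stretch Advanced → 2
4:30pm end Zumba Intro → 1
4:30pm start Yoga 45 → 2
5:00pm start Yoga Fusion → 3
5:30pm end Stretch Advanced → 2
6:00pm end Yoga 45 → 1
6:00pm end Yoga Fusion → 0
Peak is 3, at 5:00pm (Stretch Advanced, Yoga 45, Yoga Fusion).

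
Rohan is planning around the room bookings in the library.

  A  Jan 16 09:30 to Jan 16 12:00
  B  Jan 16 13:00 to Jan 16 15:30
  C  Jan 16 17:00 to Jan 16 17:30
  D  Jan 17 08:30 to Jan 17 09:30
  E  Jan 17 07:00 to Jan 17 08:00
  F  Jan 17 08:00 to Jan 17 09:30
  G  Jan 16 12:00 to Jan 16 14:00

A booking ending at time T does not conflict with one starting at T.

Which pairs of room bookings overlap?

Sorted by start: A, G, B, C, E, F, D.
G starts exactly when A ends (back-to-back, no overlap); A is clear from here.
B starts before G ends → G and B overlap.
C starts after G ends; G is clear from here.
C starts after B ends; B is clear from here.
E starts after C ends; C is clear from here.
F starts exactly when E ends (back-to-back, no overlap); E is clear from here.
D starts before F ends → F and D overlap.

B & G, D & F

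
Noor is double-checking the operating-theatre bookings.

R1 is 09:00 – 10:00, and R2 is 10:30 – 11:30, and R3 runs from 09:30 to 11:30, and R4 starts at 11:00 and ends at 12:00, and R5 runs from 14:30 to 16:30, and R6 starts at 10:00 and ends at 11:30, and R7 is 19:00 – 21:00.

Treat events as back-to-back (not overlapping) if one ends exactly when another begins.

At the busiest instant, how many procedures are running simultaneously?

4

Sweep the timeline, counting +1 at each start and −1 at each end (ends before starts at a tie):
09:00 start R1 → 1
09:30 start R3 → 2
10:00 end R1 → 1
10:00 start R6 → 2
10:30 start R2 → 3
11:00 start R4 → 4
11:30 end R2 → 3
11:30 end R3 → 2
11:30 end R6 → 1
12:00 end R4 → 0
14:30 start R5 → 1
16:30 end R5 → 0
19:00 start R7 → 1
21:00 end R7 → 0
Peak is 4, at 11:00 (R2, R3, R4, R6).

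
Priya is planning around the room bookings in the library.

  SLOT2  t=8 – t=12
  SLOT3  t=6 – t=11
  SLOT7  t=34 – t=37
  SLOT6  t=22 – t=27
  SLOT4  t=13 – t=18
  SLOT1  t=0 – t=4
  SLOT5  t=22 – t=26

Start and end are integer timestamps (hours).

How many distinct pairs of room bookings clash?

Sorted by start: SLOT1, SLOT3, SLOT2, SLOT4, SLOT5, SLOT6, SLOT7.
SLOT3 starts after SLOT1 ends, so SLOT1 has no further overlaps.
SLOT2 starts before SLOT3 ends → SLOT3 and SLOT2 overlap.
SLOT4 starts after SLOT3 ends, so SLOT3 has no further overlaps.
SLOT4 starts after SLOT2 ends, so SLOT2 has no further overlaps.
SLOT5 starts after SLOT4 ends, so SLOT4 has no further overlaps.
SLOT6 starts before SLOT5 ends → SLOT5 and SLOT6 overlap.
SLOT7 starts after SLOT5 ends.
SLOT7 starts after SLOT6 ends.
Overlapping pairs: SLOT2 & SLOT3, SLOT5 & SLOT6 — 2 in total.

2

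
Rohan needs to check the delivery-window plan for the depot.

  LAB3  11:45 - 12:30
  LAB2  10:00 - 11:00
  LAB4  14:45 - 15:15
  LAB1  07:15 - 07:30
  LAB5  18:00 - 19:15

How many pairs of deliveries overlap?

0

Sorted by start: LAB1, LAB2, LAB3, LAB4, LAB5.
LAB2 starts after LAB1 ends, so LAB1 has no further overlaps.
LAB3 starts after LAB2 ends, so LAB2 has no further overlaps.
LAB4 starts after LAB3 ends, so LAB3 has no further overlaps.
LAB5 starts after LAB4 ends.
No pair overlaps.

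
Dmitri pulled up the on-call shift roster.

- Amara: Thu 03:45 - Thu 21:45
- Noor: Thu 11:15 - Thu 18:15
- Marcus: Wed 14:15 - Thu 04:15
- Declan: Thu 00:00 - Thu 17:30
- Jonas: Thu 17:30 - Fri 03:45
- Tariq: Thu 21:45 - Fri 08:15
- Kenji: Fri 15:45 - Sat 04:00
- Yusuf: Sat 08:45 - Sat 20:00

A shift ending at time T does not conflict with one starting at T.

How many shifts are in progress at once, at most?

3

Walk through starts and ends in time order (an end at T is processed before a start at T):
Wed 14:15 start Marcus → 1
Thu 00:00 start Declan → 2
Thu 03:45 start Amara → 3
Thu 04:15 end Marcus → 2
Thu 11:15 start Noor → 3
Thu 17:30 end Declan → 2
Thu 17:30 start Jonas → 3
Thu 18:15 end Noor → 2
Thu 21:45 end Amara → 1
Thu 21:45 start Tariq → 2
Fri 03:45 end Jonas → 1
Fri 08:15 end Tariq → 0
Fri 15:45 start Kenji → 1
Sat 04:00 end Kenji → 0
Sat 08:45 start Yusuf → 1
Sat 20:00 end Yusuf → 0
Peak is 3, at Thu 03:45 (Amara, Declan, Marcus).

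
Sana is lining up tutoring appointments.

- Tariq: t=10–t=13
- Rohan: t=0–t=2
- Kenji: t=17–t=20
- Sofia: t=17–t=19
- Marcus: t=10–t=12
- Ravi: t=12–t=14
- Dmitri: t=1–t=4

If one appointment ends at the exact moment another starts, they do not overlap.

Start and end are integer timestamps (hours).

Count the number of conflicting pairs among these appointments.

4

Sorted by start: Rohan, Dmitri, Tariq, Marcus, Ravi, Kenji, Sofia.
Dmitri starts before Rohan ends → Rohan and Dmitri overlap.
Tariq starts after Rohan ends, so nothing later overlaps Rohan either.
Tariq starts after Dmitri ends, so nothing later overlaps Dmitri either.
Marcus starts before Tariq ends → Tariq and Marcus overlap.
Ravi starts before Tariq ends → Tariq and Ravi overlap.
Kenji starts after Tariq ends, so nothing later overlaps Tariq either.
Ravi starts exactly when Marcus ends (back-to-back, no overlap), so nothing later overlaps Marcus either.
Kenji starts after Ravi ends, so nothing later overlaps Ravi either.
Sofia starts before Kenji ends → Kenji and Sofia overlap.
Overlapping pairs: Dmitri & Rohan, Kenji & Sofia, Marcus & Tariq, Ravi & Tariq — 4 in total.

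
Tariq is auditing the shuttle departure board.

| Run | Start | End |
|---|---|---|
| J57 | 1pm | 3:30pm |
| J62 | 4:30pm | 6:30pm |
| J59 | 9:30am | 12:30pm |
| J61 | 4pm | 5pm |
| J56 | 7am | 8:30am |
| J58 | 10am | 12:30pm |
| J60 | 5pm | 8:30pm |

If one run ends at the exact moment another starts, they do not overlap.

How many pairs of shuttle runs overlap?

Sorted by start: J56, J59, J58, J57, J61, J62, J60.
J59 starts after J56 ends — done with J56.
J58 starts before J59 ends → J59 and J58 overlap.
J57 starts after J59 ends — done with J59.
J57 starts after J58 ends — done with J58.
J61 starts after J57 ends — done with J57.
J62 starts before J61 ends → J61 and J62 overlap.
J60 starts exactly when J61 ends (back-to-back, no overlap).
J60 starts before J62 ends → J62 and J60 overlap.
Overlapping pairs: J58 & J59, J60 & J62, J61 & J62 — 3 in total.

3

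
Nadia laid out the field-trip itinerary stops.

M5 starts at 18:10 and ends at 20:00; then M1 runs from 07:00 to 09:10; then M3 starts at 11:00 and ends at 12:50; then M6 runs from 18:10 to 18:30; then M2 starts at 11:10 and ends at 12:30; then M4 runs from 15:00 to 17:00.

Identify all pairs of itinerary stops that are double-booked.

M2 & M3, M5 & M6

Two intervals overlap when each starts before the other ends.
Sorted by start: M1, M3, M2, M4, M5, M6.
M3 starts after M1 ends — done with M1.
M2 starts before M3 ends → M3 and M2 overlap.
M4 starts after M3 ends — done with M3.
M4 starts after M2 ends — done with M2.
M5 starts after M4 ends — done with M4.
M6 starts before M5 ends → M5 and M6 overlap.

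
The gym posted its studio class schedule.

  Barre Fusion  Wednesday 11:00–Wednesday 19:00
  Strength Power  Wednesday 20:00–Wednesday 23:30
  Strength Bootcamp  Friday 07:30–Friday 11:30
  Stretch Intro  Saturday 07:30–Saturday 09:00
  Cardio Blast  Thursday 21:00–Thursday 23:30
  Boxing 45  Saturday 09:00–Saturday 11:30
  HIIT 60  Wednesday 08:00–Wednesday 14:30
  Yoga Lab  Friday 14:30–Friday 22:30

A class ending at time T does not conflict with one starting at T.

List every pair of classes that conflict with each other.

Barre Fusion & HIIT 60

Sorted by start: HIIT 60, Barre Fusion, Strength Power, Cardio Blast, Strength Bootcamp, Yoga Lab, Stretch Intro, Boxing 45.
Barre Fusion starts before HIIT 60 ends → HIIT 60 and Barre Fusion overlap.
Strength Power starts after HIIT 60 ends; HIIT 60 is clear from here.
Strength Power starts after Barre Fusion ends; Barre Fusion is clear from here.
Cardio Blast starts after Strength Power ends; Strength Power is clear from here.
Strength Bootcamp starts after Cardio Blast ends; Cardio Blast is clear from here.
Yoga Lab starts after Strength Bootcamp ends; Strength Bootcamp is clear from here.
Stretch Intro starts after Yoga Lab ends; Yoga Lab is clear from here.
Boxing 45 starts exactly when Stretch Intro ends (back-to-back, no overlap).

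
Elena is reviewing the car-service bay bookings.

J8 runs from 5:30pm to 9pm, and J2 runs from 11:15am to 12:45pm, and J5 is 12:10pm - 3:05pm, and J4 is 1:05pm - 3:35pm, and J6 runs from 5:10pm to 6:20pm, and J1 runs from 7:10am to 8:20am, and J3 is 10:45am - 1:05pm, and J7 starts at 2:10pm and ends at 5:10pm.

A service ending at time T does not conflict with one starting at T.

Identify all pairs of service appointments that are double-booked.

Two intervals overlap when each starts before the other ends.
Sorted by start: J1, J3, J2, J5, J4, J7, J6, J8.
J3 starts after J1 ends, so J1 has no further overlaps.
J2 starts before J3 ends → J3 and J2 overlap.
J5 starts before J3 ends → J3 and J5 overlap.
J4 starts exactly when J3 ends (back-to-back, no overlap), so J3 has no further overlaps.
J5 starts before J2 ends → J2 and J5 overlap.
J4 starts after J2 ends, so J2 has no further overlaps.
J4 starts before J5 ends → J5 and J4 overlap.
J7 starts before J5 ends → J5 and J7 overlap.
J6 starts after J5 ends, so J5 has no further overlaps.
J7 starts before J4 ends → J4 and J7 overlap.
J6 starts after J4 ends, so J4 has no further overlaps.
J6 starts exactly when J7 ends (back-to-back, no overlap), so J7 has no further overlaps.
J8 starts before J6 ends → J6 and J8 overlap.

J2 & J3, J2 & J5, J3 & J5, J4 & J5, J4 & J7, J5 & J7, J6 & J8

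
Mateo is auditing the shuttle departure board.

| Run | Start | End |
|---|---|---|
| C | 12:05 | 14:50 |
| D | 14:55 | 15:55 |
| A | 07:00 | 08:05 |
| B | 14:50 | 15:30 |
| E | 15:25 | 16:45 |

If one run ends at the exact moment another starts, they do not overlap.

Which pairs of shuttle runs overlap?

B & D, B & E, D & E

Sorted by start: A, C, B, D, E.
C starts after A ends, so nothing later overlaps A either.
B starts exactly when C ends (back-to-back, no overlap), so nothing later overlaps C either.
D starts before B ends → B and D overlap.
E starts before B ends → B and E overlap.
E starts before D ends → D and E overlap.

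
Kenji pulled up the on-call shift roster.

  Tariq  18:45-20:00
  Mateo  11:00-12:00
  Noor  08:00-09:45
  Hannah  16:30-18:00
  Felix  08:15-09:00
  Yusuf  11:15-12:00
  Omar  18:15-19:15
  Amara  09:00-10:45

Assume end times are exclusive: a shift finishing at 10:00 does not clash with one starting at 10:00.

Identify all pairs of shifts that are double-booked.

Amara & Noor, Felix & Noor, Mateo & Yusuf, Omar & Tariq

Sorted by start: Noor, Felix, Amara, Mateo, Yusuf, Hannah, Omar, Tariq.
Felix starts before Noor ends → Noor and Felix overlap.
Amara starts before Noor ends → Noor and Amara overlap.
Mateo starts after Noor ends — done with Noor.
Amara starts exactly when Felix ends (back-to-back, no overlap) — done with Felix.
Mateo starts after Amara ends — done with Amara.
Yusuf starts before Mateo ends → Mateo and Yusuf overlap.
Hannah starts after Mateo ends — done with Mateo.
Hannah starts after Yusuf ends — done with Yusuf.
Omar starts after Hannah ends — done with Hannah.
Tariq starts before Omar ends → Omar and Tariq overlap.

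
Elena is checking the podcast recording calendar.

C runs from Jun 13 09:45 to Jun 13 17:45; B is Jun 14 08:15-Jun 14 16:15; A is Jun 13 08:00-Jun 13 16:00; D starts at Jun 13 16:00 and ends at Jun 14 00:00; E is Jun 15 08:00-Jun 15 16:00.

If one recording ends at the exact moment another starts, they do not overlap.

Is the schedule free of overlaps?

Two intervals overlap when each starts before the other ends.
Sorted by start: A, C, D, B, E.
C starts before A ends → A and C overlap.
That's a conflict, so the schedule is not conflict-free.

No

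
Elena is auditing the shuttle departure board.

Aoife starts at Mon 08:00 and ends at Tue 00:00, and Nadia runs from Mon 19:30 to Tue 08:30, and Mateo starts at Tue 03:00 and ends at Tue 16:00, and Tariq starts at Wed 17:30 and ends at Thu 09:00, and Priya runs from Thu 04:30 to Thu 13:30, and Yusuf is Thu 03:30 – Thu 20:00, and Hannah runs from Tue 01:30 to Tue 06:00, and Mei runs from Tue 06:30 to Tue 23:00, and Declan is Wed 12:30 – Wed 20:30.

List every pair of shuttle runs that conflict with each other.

Aoife & Nadia, Declan & Tariq, Hannah & Mateo, Hannah & Nadia, Mateo & Mei, Mateo & Nadia, Mei & Nadia, Priya & Tariq, Priya & Yusuf, Tariq & Yusuf

Two intervals overlap when each starts before the other ends.
Sorted by start: Aoife, Nadia, Hannah, Mateo, Mei, Declan, Tariq, Yusuf, Priya.
Nadia starts before Aoife ends → Aoife and Nadia overlap.
Hannah starts after Aoife ends — done with Aoife.
Hannah starts before Nadia ends → Nadia and Hannah overlap.
Mateo starts before Nadia ends → Nadia and Mateo overlap.
Mei starts before Nadia ends → Nadia and Mei overlap.
Declan starts after Nadia ends — done with Nadia.
Mateo starts before Hannah ends → Hannah and Mateo overlap.
Mei starts after Hannah ends — done with Hannah.
Mei starts before Mateo ends → Mateo and Mei overlap.
Declan starts after Mateo ends — done with Mateo.
Declan starts after Mei ends — done with Mei.
Tariq starts before Declan ends → Declan and Tariq overlap.
Yusuf starts after Declan ends — done with Declan.
Yusuf starts before Tariq ends → Tariq and Yusuf overlap.
Priya starts before Tariq ends → Tariq and Priya overlap.
Priya starts before Yusuf ends → Yusuf and Priya overlap.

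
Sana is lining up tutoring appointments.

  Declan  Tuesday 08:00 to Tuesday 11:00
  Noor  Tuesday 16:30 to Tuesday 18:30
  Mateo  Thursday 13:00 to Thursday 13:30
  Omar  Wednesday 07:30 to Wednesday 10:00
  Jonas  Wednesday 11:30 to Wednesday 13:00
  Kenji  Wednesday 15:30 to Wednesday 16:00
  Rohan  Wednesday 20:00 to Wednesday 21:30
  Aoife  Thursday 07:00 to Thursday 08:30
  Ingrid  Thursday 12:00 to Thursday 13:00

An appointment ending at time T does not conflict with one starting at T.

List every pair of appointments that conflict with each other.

Sorted by start: Declan, Noor, Omar, Jonas, Kenji, Rohan, Aoife, Ingrid, Mateo.
Noor starts after Declan ends; Declan is clear from here.
Omar starts after Noor ends; Noor is clear from here.
Jonas starts after Omar ends; Omar is clear from here.
Kenji starts after Jonas ends; Jonas is clear from here.
Rohan starts after Kenji ends; Kenji is clear from here.
Aoife starts after Rohan ends; Rohan is clear from here.
Ingrid starts after Aoife ends; Aoife is clear from here.
Mateo starts exactly when Ingrid ends (back-to-back, no overlap).

no overlapping pairs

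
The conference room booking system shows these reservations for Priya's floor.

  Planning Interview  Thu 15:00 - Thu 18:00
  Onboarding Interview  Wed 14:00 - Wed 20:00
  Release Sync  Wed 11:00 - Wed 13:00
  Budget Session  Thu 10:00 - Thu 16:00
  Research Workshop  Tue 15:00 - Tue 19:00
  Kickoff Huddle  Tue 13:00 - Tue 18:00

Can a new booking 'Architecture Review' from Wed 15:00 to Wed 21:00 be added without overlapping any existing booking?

No — it overlaps Onboarding Interview

Kickoff Huddle: ends Tue 18:00 at or before Architecture Review starts Wed 15:00 → clear.
Research Workshop: ends Tue 19:00 at or before Architecture Review starts Wed 15:00 → clear.
Release Sync: ends Wed 13:00 at or before Architecture Review starts Wed 15:00 → clear.
Onboarding Interview: starts Wed 14:00 before Architecture Review ends Wed 21:00, and ends Wed 20:00 after Architecture Review starts Wed 15:00 → overlap.
Budget Session: starts Thu 10:00 at or after Architecture Review ends Wed 21:00 → clear.
Planning Interview: starts Thu 15:00 at or after Architecture Review ends Wed 21:00 → clear.
Architecture Review overlaps Onboarding Interview.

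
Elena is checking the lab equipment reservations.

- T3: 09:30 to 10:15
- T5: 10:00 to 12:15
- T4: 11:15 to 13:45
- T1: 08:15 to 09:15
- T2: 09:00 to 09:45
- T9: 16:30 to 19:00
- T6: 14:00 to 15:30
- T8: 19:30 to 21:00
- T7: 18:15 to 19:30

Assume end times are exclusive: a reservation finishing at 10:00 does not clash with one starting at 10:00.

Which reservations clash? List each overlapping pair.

T1 & T2, T2 & T3, T3 & T5, T4 & T5, T7 & T9

Sorted by start: T1, T2, T3, T5, T4, T6, T9, T7, T8.
T2 starts before T1 ends → T1 and T2 overlap.
T3 starts after T1 ends; T1 is clear from here.
T3 starts before T2 ends → T2 and T3 overlap.
T5 starts after T2 ends; T2 is clear from here.
T5 starts before T3 ends → T3 and T5 overlap.
T4 starts after T3 ends; T3 is clear from here.
T4 starts before T5 ends → T5 and T4 overlap.
T6 starts after T5 ends; T5 is clear from here.
T6 starts after T4 ends; T4 is clear from here.
T9 starts after T6 ends; T6 is clear from here.
T7 starts before T9 ends → T9 and T7 overlap.
T8 starts after T9 ends.
T8 starts exactly when T7 ends (back-to-back, no overlap).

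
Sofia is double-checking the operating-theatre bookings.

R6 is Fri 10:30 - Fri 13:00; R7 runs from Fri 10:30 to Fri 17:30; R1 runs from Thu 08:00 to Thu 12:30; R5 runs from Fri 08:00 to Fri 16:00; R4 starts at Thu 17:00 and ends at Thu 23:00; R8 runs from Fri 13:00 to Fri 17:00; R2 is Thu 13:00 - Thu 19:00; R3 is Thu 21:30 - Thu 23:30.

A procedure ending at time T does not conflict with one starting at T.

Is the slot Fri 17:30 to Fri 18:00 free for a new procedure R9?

Yes — the slot is free

R1: ends Thu 12:30 at or before R9 starts Fri 17:30 → clear.
R2: ends Thu 19:00 at or before R9 starts Fri 17:30 → clear.
R4: ends Thu 23:00 at or before R9 starts Fri 17:30 → clear.
R3: ends Thu 23:30 at or before R9 starts Fri 17:30 → clear.
R5: ends Fri 16:00 at or before R9 starts Fri 17:30 → clear.
R6: ends Fri 13:00 at or before R9 starts Fri 17:30 → clear.
R7: ends Fri 17:30 at or before R9 starts Fri 17:30 → clear.
R8: ends Fri 17:00 at or before R9 starts Fri 17:30 → clear.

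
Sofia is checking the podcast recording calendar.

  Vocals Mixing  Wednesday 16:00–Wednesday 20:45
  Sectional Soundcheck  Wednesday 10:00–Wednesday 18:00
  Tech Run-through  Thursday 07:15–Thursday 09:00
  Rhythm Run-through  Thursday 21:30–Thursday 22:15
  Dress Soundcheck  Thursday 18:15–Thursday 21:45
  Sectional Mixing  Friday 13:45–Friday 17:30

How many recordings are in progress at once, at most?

2

Walk through starts and ends in time order (an end at T is processed before a start at T):
Wednesday 10:00 start Sectional Soundcheck → 1
Wednesday 16:00 start Vocals Mixing → 2
Wednesday 18:00 end Sectional Soundcheck → 1
Wednesday 20:45 end Vocals Mixing → 0
Thursday 07:15 start Tech Run-through → 1
Thursday 09:00 end Tech Run-through → 0
Thursday 18:15 start Dress Soundcheck → 1
Thursday 21:30 start Rhythm Run-through → 2
Thursday 21:45 end Dress Soundcheck → 1
Thursday 22:15 end Rhythm Run-through → 0
Friday 13:45 start Sectional Mixing → 1
Friday 17:30 end Sectional Mixing → 0
Peak is 2, at Wednesday 16:00 (Sectional Soundcheck, Vocals Mixing).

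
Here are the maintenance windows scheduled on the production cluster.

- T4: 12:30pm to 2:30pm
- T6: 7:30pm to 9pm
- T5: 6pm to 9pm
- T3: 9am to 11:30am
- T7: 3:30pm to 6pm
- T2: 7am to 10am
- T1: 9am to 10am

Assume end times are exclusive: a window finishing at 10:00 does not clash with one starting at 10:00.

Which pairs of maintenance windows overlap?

Sorted by start: T2, T1, T3, T4, T7, T5, T6.
T1 starts before T2 ends → T2 and T1 overlap.
T3 starts before T2 ends → T2 and T3 overlap.
T4 starts after T2 ends, so nothing later overlaps T2 either.
T3 starts before T1 ends → T1 and T3 overlap.
T4 starts after T1 ends, so nothing later overlaps T1 either.
T4 starts after T3 ends, so nothing later overlaps T3 either.
T7 starts after T4 ends, so nothing later overlaps T4 either.
T5 starts exactly when T7 ends (back-to-back, no overlap), so nothing later overlaps T7 either.
T6 starts before T5 ends → T5 and T6 overlap.

T1 & T2, T1 & T3, T2 & T3, T5 & T6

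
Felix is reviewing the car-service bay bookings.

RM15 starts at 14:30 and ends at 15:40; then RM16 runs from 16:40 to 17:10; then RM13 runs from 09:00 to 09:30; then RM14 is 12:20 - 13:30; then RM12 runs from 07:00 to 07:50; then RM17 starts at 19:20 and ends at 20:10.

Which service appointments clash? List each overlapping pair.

no overlapping pairs

Sorted by start: RM12, RM13, RM14, RM15, RM16, RM17.
RM13 starts after RM12 ends, so nothing later overlaps RM12 either.
RM14 starts after RM13 ends, so nothing later overlaps RM13 either.
RM15 starts after RM14 ends, so nothing later overlaps RM14 either.
RM16 starts after RM15 ends, so nothing later overlaps RM15 either.
RM17 starts after RM16 ends.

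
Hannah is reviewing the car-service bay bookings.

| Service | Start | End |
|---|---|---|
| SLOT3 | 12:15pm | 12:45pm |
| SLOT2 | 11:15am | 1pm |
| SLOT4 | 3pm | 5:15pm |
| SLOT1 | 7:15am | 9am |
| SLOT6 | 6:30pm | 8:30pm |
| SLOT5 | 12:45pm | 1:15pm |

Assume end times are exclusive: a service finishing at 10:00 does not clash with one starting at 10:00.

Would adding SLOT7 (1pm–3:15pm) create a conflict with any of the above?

SLOT1: ends 9am at or before SLOT7 starts 1pm → clear.
SLOT2: ends 1pm at or before SLOT7 starts 1pm → clear.
SLOT3: ends 12:45pm at or before SLOT7 starts 1pm → clear.
SLOT5: starts 12:45pm before SLOT7 ends 3:15pm, and ends 1:15pm after SLOT7 starts 1pm → overlap.
SLOT4: starts 3pm before SLOT7 ends 3:15pm, and ends 5:15pm after SLOT7 starts 1pm → overlap.
SLOT6: starts 6:30pm at or after SLOT7 ends 3:15pm → clear.
SLOT7 overlaps SLOT4, SLOT5.

Yes — it overlaps SLOT4, SLOT5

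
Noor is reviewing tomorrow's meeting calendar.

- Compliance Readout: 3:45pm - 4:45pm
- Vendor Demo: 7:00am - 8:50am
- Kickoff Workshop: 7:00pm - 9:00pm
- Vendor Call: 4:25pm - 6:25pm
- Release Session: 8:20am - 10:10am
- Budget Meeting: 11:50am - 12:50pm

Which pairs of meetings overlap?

Sorted by start: Vendor Demo, Release Session, Budget Meeting, Compliance Readout, Vendor Call, Kickoff Workshop.
Release Session starts before Vendor Demo ends → Vendor Demo and Release Session overlap.
Budget Meeting starts after Vendor Demo ends, so Vendor Demo has no further overlaps.
Budget Meeting starts after Release Session ends, so Release Session has no further overlaps.
Compliance Readout starts after Budget Meeting ends, so Budget Meeting has no further overlaps.
Vendor Call starts before Compliance Readout ends → Compliance Readout and Vendor Call overlap.
Kickoff Workshop starts after Compliance Readout ends.
Kickoff Workshop starts after Vendor Call ends.

Compliance Readout & Vendor Call, Release Session & Vendor Demo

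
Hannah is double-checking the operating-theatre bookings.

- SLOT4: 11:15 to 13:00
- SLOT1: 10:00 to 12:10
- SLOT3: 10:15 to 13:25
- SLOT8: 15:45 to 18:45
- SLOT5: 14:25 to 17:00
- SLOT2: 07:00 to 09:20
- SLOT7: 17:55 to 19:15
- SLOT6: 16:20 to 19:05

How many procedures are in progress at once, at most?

3

Sweep the timeline, counting +1 at each start and −1 at each end (ends before starts at a tie):
07:00 start SLOT2 → 1
09:20 end SLOT2 → 0
10:00 start SLOT1 → 1
10:15 start SLOT3 → 2
11:15 start SLOT4 → 3
12:10 end SLOT1 → 2
13:00 end SLOT4 → 1
13:25 end SLOT3 → 0
14:25 start SLOT5 → 1
15:45 start SLOT8 → 2
16:20 start SLOT6 → 3
17:00 end SLOT5 → 2
17:55 start SLOT7 → 3
18:45 end SLOT8 → 2
19:05 end SLOT6 → 1
19:15 end SLOT7 → 0
Peak is 3, at 11:15 (SLOT1, SLOT3, SLOT4).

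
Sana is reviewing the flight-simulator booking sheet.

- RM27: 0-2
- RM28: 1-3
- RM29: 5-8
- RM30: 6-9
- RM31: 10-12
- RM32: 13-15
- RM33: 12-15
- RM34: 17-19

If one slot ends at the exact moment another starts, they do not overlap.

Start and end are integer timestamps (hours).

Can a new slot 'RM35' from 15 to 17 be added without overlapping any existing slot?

RM27: ends 2 at or before RM35 starts 15 → clear.
RM28: ends 3 at or before RM35 starts 15 → clear.
RM29: ends 8 at or before RM35 starts 15 → clear.
RM30: ends 9 at or before RM35 starts 15 → clear.
RM31: ends 12 at or before RM35 starts 15 → clear.
RM33: ends 15 at or before RM35 starts 15 → clear.
RM32: ends 15 at or before RM35 starts 15 → clear.
RM34: starts 17 at or after RM35 ends 17 → clear.

Yes — the slot is free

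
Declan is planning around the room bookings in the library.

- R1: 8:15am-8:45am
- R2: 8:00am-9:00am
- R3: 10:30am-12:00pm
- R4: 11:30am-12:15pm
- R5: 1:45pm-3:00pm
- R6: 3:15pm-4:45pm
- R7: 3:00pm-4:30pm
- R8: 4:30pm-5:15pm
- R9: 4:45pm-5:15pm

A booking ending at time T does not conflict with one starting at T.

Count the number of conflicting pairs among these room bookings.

Sorted by start: R2, R1, R3, R4, R5, R7, R6, R8, R9.
R1 starts before R2 ends → R2 and R1 overlap.
R3 starts after R2 ends, so R2 has no further overlaps.
R3 starts after R1 ends, so R1 has no further overlaps.
R4 starts before R3 ends → R3 and R4 overlap.
R5 starts after R3 ends, so R3 has no further overlaps.
R5 starts after R4 ends, so R4 has no further overlaps.
R7 starts exactly when R5 ends (back-to-back, no overlap), so R5 has no further overlaps.
R6 starts before R7 ends → R7 and R6 overlap.
R8 starts exactly when R7 ends (back-to-back, no overlap), so R7 has no further overlaps.
R8 starts before R6 ends → R6 and R8 overlap.
R9 starts exactly when R6 ends (back-to-back, no overlap).
R9 starts before R8 ends → R8 and R9 overlap.
Overlapping pairs: R1 & R2, R3 & R4, R6 & R7, R6 & R8, R8 & R9 — 5 in total.

5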